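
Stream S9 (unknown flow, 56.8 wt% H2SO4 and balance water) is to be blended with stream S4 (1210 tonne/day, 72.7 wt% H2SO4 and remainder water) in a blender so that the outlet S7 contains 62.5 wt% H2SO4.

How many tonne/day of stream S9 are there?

2165 tonne/day

Let S9 be the unknown flow. Total out = 1210 + S9.
H2SO4 balance: 879.67 + 0.568·S9 = 0.625·(1210 + S9)
(0.568 − 0.625)·S9 = 0.625×1210 − 879.67 = -123.42
S9 = -123.42 / -0.057 = 2165.3 tonne/day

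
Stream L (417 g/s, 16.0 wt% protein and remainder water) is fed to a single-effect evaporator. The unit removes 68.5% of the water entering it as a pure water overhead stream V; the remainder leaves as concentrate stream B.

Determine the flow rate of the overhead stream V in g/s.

239.9 g/s

water entering = 417×0.840 = 350.28 g/s; overhead removed = 0.685×350.28 = 239.94 g/s.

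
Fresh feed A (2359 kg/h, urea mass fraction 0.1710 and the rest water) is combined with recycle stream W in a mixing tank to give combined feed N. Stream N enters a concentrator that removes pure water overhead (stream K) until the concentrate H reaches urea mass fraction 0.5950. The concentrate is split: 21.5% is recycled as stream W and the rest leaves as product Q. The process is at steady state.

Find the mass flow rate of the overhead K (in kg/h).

1681 kg/h

Overall urea balance (none leaves overhead): urea in fresh feed = urea in product, i.e. 2359×0.171 = (1−0.215)·H·0.595.
H = 403.39/(0.595×0.785) = 863.65 kg/h.
Recycle W = 0.215×863.65 = 185.68 kg/h.
Combined feed N = 2359 + 185.68 = 2544.7 kg/h.
Overhead K = N − H = 2544.7 − 863.65 = 1681 kg/h.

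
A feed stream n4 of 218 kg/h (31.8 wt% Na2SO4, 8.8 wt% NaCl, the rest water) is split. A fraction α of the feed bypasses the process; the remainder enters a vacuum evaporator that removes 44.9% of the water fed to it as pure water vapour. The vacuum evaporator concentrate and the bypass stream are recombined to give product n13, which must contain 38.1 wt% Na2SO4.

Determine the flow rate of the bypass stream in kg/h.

82.84 kg/h

All 218×0.318 = 69.324 kg/h of Na2SO4 reaches n13, so n13 = 69.324/0.381 = 181.95 kg/h and vapour = 36.047 kg/h.
The evaporator receives (1−α)·218 of feed at 0.594 water and removes 0.449 of that water:
0.449×0.594×(1−α)×218 = 36.047
(1−α) = 36.047/58.142 = 0.6200;  α = 0.3800.
Bypass flow = 0.3800×218 = 82.843 kg/h.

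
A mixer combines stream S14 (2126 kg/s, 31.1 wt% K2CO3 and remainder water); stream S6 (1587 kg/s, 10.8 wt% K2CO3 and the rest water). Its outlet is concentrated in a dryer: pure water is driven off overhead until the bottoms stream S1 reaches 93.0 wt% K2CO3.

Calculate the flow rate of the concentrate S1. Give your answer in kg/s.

895.2 kg/s

K2CO3 entering = 2126×0.311 + 1587×0.108 = 832.58 kg/s.
All K2CO3 reports to S1, so S1 = 832.58/0.930 = 895.25 kg/s.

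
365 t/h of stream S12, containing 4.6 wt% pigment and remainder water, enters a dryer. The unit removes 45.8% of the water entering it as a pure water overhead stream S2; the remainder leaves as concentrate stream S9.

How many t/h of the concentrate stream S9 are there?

205.5 t/h

water entering = 365×0.954 = 348.21 t/h; overhead removed = 0.458×348.21 = 159.48 t/h.
Concentrate = 365 − 159.48 = 205.52 t/h.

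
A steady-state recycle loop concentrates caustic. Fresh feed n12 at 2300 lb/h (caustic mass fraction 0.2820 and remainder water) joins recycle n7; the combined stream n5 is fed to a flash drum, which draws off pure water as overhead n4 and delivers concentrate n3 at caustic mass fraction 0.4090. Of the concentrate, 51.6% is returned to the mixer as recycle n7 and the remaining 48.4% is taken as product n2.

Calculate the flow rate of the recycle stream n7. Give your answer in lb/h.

1691 lb/h

Overall caustic balance (none leaves overhead): caustic in fresh feed = caustic in product, i.e. 2300×0.282 = (1−0.516)·n3·0.409.
n3 = 648.6/(0.409×0.484) = 3276.5 lb/h.
Recycle n7 = 0.516×3276.5 = 1690.7 lb/h.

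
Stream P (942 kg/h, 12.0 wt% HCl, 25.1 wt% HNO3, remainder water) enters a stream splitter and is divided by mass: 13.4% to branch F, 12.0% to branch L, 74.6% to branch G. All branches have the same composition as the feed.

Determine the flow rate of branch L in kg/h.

113 kg/h

Branch L flow = 0.120×942 = 113.04 kg/h.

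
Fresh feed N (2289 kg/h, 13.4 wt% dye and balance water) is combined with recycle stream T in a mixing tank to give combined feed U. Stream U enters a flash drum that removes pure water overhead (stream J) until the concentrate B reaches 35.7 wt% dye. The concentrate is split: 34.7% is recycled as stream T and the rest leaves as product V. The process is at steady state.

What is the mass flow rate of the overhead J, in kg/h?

Overall dye balance (none leaves overhead): dye in fresh feed = dye in product, i.e. 2289×0.134 = (1−0.347)·B·0.357.
B = 306.73/(0.357×0.653) = 1315.7 kg/h.
Recycle T = 0.347×1315.7 = 456.56 kg/h.
Combined feed U = 2289 + 456.56 = 2745.6 kg/h.
Overhead J = U − B = 2745.6 − 1315.7 = 1429.8 kg/h.

1430 kg/h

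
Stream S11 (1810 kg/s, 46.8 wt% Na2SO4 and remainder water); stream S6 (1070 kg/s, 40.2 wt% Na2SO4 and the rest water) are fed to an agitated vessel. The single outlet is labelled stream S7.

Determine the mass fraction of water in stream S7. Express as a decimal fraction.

Total flow out = 1810 + 1070 = 2880 kg/s.
water in = 1810×0.532 + 1070×0.598 = 1602.8 kg/s.
water mass fraction in S7 = 1602.8/2880 = 0.557.

0.557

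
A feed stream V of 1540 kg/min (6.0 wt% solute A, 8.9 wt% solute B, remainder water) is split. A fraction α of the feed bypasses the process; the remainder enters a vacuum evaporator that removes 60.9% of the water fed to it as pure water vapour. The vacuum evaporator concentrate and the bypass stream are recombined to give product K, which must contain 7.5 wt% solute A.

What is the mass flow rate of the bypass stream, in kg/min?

All 1540×0.060 = 92.4 kg/min of solute A reaches K, so K = 92.4/0.075 = 1232 kg/min and vapour = 308 kg/min.
The evaporator receives (1−α)·1540 of feed at 0.851 water and removes 0.609 of that water:
0.609×0.851×(1−α)×1540 = 308
(1−α) = 308/798.12 = 0.3859;  α = 0.6141.
Bypass flow = 0.6141×1540 = 945.7 kg/min.

945.7 kg/min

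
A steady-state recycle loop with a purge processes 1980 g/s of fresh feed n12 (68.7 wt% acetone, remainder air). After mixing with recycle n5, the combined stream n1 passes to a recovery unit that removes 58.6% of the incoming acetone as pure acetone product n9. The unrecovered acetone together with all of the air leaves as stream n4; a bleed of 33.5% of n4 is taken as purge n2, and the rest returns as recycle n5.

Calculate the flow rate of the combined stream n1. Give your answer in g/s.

air enters only via n12 and leaves only via the purge: 1980×0.313 = 0.335×(air in n4), and the recovery unit passes all air, so air in n1 = air in n4 = 1850 g/s.
acetone in n1: m_A = 1980×0.687 + (1−0.335)·(1−0.586)·m_A, so m_A = 1360.3/0.7247 = 1877 g/s.
n1 = 1877 + 1850 = 3727 g/s.

3727 g/s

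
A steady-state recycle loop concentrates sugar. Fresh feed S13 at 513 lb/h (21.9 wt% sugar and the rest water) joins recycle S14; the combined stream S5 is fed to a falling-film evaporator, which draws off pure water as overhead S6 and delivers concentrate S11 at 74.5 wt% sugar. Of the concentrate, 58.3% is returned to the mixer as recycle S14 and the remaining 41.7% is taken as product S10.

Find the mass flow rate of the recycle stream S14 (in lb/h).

210.8 lb/h

Overall sugar balance (none leaves overhead): sugar in fresh feed = sugar in product, i.e. 513×0.219 = (1−0.583)·S11·0.745.
S11 = 112.35/(0.745×0.417) = 361.63 lb/h.
Recycle S14 = 0.583×361.63 = 210.83 lb/h.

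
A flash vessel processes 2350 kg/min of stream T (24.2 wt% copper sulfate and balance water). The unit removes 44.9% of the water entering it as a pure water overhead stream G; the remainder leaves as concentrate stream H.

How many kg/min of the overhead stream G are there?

water entering = 2350×0.758 = 1781.3 kg/min; overhead removed = 0.449×1781.3 = 799.8 kg/min.

799.8 kg/min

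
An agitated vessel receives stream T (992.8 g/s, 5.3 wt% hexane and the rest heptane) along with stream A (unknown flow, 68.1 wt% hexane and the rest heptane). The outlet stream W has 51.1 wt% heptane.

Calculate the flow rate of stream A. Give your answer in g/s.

2254 g/s

Let A be the unknown flow. Total out = 992.8 + A.
heptane balance: 940.18 + 0.319·A = 0.511·(992.8 + A)
(0.319 − 0.511)·A = 0.511×992.8 − 940.18 = -432.86
A = -432.86 / -0.192 = 2254.5 g/s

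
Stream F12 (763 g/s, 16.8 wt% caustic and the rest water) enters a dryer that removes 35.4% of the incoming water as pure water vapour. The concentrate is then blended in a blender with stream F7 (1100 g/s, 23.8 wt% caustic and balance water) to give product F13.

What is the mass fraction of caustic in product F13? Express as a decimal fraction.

Vapour removed = 0.354×0.832×763 = 224.72 g/s; concentrate = 538.28 g/s.
caustic reaching the mixer = 128.18 (from concentrate) + 1100×0.238 = 389.98 g/s.
Product flow = 538.28 + 1100 = 1638.3 g/s; caustic fraction = 0.238.

0.238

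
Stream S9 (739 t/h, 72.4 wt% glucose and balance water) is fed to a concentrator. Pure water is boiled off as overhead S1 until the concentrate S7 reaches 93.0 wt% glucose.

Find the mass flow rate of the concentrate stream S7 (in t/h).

575.3 t/h

glucose is conserved: 739×0.724 = 535.04 t/h all reports to the concentrate.
Concentrate = 535.04/(target fraction) = 575.31 t/h.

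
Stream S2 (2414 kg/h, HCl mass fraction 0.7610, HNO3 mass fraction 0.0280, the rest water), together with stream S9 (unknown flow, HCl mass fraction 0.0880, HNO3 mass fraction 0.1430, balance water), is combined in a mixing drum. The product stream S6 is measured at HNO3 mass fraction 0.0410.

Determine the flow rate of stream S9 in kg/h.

307.7 kg/h

Let S9 be the unknown flow. Total out = 2414 + S9.
HNO3 balance: 67.592 + 0.143·S9 = 0.041·(2414 + S9)
(0.143 − 0.041)·S9 = 0.041×2414 − 67.592 = 31.382
S9 = 31.382 / 0.102 = 307.67 kg/h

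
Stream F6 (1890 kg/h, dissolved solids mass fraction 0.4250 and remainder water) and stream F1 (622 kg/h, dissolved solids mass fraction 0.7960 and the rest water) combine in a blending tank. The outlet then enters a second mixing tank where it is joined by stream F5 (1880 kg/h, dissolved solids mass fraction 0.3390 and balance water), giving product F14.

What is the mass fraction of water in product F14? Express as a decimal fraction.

Overall, product flow = 4392 kg/h.
water in = 1890×0.575 + 622×0.204 + 1880×0.661 = 2456.3 kg/h.
water fraction in F14 = 0.5593.

0.5593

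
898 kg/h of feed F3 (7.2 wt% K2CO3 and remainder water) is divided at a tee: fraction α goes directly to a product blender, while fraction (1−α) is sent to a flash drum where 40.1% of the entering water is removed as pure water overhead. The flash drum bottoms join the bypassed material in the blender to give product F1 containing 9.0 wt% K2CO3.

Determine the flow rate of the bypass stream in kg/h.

All 898×0.072 = 64.656 kg/h of K2CO3 reaches F1, so F1 = 64.656/0.090 = 718.4 kg/h and vapour = 179.6 kg/h.
The evaporator receives (1−α)·898 of feed at 0.928 water and removes 0.401 of that water:
0.401×0.928×(1−α)×898 = 179.6
(1−α) = 179.6/334.17 = 0.5374;  α = 0.4626.
Bypass flow = 0.4626×898 = 415.37 kg/h.

415.4 kg/h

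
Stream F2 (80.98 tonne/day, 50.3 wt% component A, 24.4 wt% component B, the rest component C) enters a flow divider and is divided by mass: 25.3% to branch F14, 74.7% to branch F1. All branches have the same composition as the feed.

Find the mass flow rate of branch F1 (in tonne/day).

Branch F1 flow = 0.747×80.98 = 60.492 tonne/day.

60.49 tonne/day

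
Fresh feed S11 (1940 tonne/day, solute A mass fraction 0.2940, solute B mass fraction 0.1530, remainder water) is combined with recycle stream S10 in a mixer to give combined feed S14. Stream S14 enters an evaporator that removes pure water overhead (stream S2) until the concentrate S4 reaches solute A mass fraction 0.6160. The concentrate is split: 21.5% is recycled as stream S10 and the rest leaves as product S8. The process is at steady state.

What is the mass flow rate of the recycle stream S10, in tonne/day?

253.6 tonne/day

Overall solute A balance (none leaves overhead): solute A in fresh feed = solute A in product, i.e. 1940×0.294 = (1−0.215)·S4·0.616.
S4 = 570.36/(0.616×0.785) = 1179.5 tonne/day.
Recycle S10 = 0.215×1179.5 = 253.59 tonne/day.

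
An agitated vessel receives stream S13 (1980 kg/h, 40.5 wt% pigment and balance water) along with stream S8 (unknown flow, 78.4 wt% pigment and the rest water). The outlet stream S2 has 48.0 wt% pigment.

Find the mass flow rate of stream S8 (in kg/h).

Let S8 be the unknown flow. Total out = 1980 + S8.
pigment balance: 801.9 + 0.784·S8 = 0.480·(1980 + S8)
(0.784 − 0.480)·S8 = 0.480×1980 − 801.9 = 148.5
S8 = 148.5 / 0.304 = 488.49 kg/h

488.5 kg/h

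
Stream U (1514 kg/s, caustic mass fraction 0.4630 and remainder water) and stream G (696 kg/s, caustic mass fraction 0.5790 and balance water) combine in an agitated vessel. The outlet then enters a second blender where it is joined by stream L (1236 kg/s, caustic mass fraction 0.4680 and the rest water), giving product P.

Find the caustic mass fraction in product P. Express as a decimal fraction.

0.4882

Overall, product flow = 3446 kg/s.
caustic in = 1514×0.463 + 696×0.579 + 1236×0.468 = 1682.4 kg/s.
caustic fraction in P = 0.4882.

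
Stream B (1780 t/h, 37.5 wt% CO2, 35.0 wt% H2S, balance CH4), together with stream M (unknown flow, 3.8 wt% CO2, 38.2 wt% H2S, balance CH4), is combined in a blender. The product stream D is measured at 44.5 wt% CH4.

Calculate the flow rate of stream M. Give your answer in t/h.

2241 t/h

Let M be the unknown flow. Total out = 1780 + M.
CH4 balance: 489.5 + 0.580·M = 0.445·(1780 + M)
(0.580 − 0.445)·M = 0.445×1780 − 489.5 = 302.6
M = 302.6 / 0.135 = 2241.5 t/h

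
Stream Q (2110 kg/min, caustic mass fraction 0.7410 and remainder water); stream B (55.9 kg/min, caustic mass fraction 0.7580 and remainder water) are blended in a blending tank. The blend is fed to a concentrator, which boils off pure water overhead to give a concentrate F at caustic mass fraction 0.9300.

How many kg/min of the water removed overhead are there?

439.1 kg/min

caustic entering = 2110×0.741 + 55.9×0.758 = 1605.9 kg/min.
All caustic reports to F, so F = 1605.9/0.930 = 1726.8 kg/min.
Total feed = 2165.9 kg/min; overhead = 2165.9 − 1726.8 = 439.14 kg/min.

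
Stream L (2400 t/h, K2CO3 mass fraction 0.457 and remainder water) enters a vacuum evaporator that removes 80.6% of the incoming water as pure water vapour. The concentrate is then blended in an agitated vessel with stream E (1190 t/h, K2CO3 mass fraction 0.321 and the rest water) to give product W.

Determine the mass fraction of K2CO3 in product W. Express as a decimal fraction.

Vapour removed = 0.806×0.543×2400 = 1050.4 t/h; concentrate = 1349.6 t/h.
K2CO3 reaching the mixer = 1096.8 (from concentrate) + 1190×0.321 = 1478.8 t/h.
Product flow = 1349.6 + 1190 = 2539.6 t/h; K2CO3 fraction = 0.582.

0.582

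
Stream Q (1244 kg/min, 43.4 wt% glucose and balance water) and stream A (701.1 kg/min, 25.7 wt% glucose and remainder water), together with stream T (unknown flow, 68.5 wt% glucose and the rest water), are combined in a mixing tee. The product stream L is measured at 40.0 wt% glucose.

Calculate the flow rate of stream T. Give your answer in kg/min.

Let T be the unknown flow. Total out = 1945.1 + T.
glucose balance: 720.08 + 0.685·T = 0.400·(1945.1 + T)
(0.685 − 0.400)·T = 0.400×1945.1 − 720.08 = 57.961
T = 57.961 / 0.285 = 203.37 kg/min

203.4 kg/min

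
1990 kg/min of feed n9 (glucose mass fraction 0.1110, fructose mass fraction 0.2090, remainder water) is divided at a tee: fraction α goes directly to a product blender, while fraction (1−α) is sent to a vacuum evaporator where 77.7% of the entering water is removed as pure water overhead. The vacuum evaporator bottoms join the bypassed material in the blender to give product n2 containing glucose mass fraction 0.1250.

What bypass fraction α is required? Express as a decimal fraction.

All 1990×0.111 = 220.89 kg/min of glucose reaches n2, so n2 = 220.89/0.125 = 1767.1 kg/min and vapour = 222.88 kg/min.
The evaporator receives (1−α)·1990 of feed at 0.680 water and removes 0.777 of that water:
0.777×0.680×(1−α)×1990 = 222.88
(1−α) = 222.88/1051.4 = 0.2120;  α = 0.7880.

0.788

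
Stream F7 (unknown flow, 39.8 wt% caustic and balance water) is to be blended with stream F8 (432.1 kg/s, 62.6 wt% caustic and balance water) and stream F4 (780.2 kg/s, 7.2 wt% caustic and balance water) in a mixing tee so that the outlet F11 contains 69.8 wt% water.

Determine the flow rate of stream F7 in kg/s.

Let F7 be the unknown flow. Total out = 1212.3 + F7.
water balance: 885.63 + 0.602·F7 = 0.698·(1212.3 + F7)
(0.602 − 0.698)·F7 = 0.698×1212.3 − 885.63 = -39.446
F7 = -39.446 / -0.096 = 410.89 kg/s

410.9 kg/s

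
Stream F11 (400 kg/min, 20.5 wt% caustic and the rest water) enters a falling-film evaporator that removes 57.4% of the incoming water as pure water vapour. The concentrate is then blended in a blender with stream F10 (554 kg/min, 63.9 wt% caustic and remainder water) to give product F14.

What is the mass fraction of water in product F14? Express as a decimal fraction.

Vapour removed = 0.574×0.795×400 = 182.53 kg/min; concentrate = 217.47 kg/min.
water reaching the mixer = 135.47 (from concentrate) + 554×0.361 = 335.46 kg/min.
Product flow = 217.47 + 554 = 771.47 kg/min; water fraction = 0.435.

0.435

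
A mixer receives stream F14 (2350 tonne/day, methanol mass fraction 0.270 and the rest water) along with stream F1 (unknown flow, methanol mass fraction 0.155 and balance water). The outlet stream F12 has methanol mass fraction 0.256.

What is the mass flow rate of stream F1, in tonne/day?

Let F1 be the unknown flow. Total out = 2350 + F1.
methanol balance: 634.5 + 0.155·F1 = 0.256·(2350 + F1)
(0.155 − 0.256)·F1 = 0.256×2350 − 634.5 = -32.9
F1 = -32.9 / -0.101 = 325.74 tonne/day

325.7 tonne/day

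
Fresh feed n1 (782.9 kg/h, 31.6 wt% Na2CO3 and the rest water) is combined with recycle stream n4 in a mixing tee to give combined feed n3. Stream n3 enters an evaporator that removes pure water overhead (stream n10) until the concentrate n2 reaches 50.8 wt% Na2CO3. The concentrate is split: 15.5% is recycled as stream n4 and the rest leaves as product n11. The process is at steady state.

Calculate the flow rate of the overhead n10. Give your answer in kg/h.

295.9 kg/h

Overall Na2CO3 balance (none leaves overhead): Na2CO3 in fresh feed = Na2CO3 in product, i.e. 782.9×0.316 = (1−0.155)·n2·0.508.
n2 = 247.4/(0.508×0.845) = 576.33 kg/h.
Recycle n4 = 0.155×576.33 = 89.332 kg/h.
Combined feed n3 = 782.9 + 89.332 = 872.23 kg/h.
Overhead n10 = n3 − n2 = 872.23 − 576.33 = 295.9 kg/h.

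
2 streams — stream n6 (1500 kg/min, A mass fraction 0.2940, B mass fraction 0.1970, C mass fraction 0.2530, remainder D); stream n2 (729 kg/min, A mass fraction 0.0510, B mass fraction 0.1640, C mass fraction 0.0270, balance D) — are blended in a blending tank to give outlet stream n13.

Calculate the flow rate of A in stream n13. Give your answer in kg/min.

A out = A in = 1500×0.294 + 729×0.051 = 478.18 kg/min.

478.2 kg/min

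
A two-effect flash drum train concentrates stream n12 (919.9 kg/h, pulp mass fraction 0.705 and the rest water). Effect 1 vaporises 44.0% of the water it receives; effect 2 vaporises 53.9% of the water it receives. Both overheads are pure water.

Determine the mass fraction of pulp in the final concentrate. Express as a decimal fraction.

water in feed = 919.9×0.295 = 271.37 kg/h.
After stage 1: water left = (1−0.440)×271.37 = 151.97; stream total = 800.5 kg/h.
After stage 2: water left = (1−0.539)×151.97 = 70.057; final concentrate = 718.59 kg/h.
pulp fraction = 648.53/718.59 = 0.903.

0.903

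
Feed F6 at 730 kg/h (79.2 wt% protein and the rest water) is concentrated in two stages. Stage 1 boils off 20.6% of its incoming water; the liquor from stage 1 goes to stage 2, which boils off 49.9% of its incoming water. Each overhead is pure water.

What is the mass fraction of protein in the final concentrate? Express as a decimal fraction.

0.9054

water in feed = 730×0.208 = 151.84 kg/h.
After stage 1: water left = (1−0.206)×151.84 = 120.56; stream total = 698.72 kg/h.
After stage 2: water left = (1−0.499)×120.56 = 60.401; final concentrate = 638.56 kg/h.
protein fraction = 578.16/638.56 = 0.9054.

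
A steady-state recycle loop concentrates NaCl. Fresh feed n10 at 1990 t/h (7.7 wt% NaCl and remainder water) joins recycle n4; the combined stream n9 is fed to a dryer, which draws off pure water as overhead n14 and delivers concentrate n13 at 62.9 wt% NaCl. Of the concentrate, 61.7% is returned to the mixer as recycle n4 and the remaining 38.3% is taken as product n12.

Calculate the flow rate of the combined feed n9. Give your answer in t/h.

Overall NaCl balance (none leaves overhead): NaCl in fresh feed = NaCl in product, i.e. 1990×0.077 = (1−0.617)·n13·0.629.
n13 = 153.23/(0.629×0.383) = 636.05 t/h.
Recycle n4 = 0.617×636.05 = 392.45 t/h.
Combined feed n9 = 1990 + 392.45 = 2382.4 t/h.

2382 t/h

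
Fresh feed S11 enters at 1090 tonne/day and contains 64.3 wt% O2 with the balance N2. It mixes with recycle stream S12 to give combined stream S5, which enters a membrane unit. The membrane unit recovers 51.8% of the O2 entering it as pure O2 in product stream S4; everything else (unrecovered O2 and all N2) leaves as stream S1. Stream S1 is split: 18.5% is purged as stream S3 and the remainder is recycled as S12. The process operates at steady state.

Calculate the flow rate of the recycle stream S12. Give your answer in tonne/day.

2168 tonne/day

N2 enters only via S11 and leaves only via the purge: 1090×0.357 = 0.185×(N2 in S1), and the membrane unit passes all N2, so N2 in S5 = N2 in S1 = 2103.4 tonne/day.
O2 in S5: m_A = 1090×0.643 + (1−0.185)·(1−0.518)·m_A, so m_A = 700.87/0.6072 = 1154.3 tonne/day.
S1 = (1−0.518)×1154.3 + 2103.4 = 2659.8 tonne/day.
Recycle S12 = (1−0.185)×2659.8 = 2167.7 tonne/day.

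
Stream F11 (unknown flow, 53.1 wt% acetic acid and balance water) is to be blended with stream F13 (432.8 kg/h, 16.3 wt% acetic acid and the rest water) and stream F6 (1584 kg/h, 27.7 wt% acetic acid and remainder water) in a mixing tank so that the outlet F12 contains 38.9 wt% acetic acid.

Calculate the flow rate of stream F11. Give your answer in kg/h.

Let F11 be the unknown flow. Total out = 2016.8 + F11.
acetic acid balance: 509.31 + 0.531·F11 = 0.389·(2016.8 + F11)
(0.531 − 0.389)·F11 = 0.389×2016.8 − 509.31 = 275.22
F11 = 275.22 / 0.142 = 1938.2 kg/h

1938 kg/h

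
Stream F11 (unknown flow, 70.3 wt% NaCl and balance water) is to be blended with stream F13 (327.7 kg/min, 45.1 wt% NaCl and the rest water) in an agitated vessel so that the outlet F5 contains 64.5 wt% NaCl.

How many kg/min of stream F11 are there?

Let F11 be the unknown flow. Total out = 327.7 + F11.
NaCl balance: 147.79 + 0.703·F11 = 0.645·(327.7 + F11)
(0.703 − 0.645)·F11 = 0.645×327.7 − 147.79 = 63.574
F11 = 63.574 / 0.058 = 1096.1 kg/min

1096 kg/min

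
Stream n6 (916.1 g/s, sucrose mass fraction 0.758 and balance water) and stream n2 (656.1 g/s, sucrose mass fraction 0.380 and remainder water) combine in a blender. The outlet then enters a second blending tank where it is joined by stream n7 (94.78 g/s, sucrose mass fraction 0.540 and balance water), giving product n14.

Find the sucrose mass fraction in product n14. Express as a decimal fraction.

Overall, product flow = 1667 g/s.
sucrose in = 916.1×0.758 + 656.1×0.380 + 94.78×0.540 = 994.9 g/s.
sucrose fraction in n14 = 0.597.

0.597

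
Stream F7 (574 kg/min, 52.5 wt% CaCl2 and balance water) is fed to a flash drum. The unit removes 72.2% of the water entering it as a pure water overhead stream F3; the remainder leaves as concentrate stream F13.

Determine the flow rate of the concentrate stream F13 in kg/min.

377.1 kg/min

water entering = 574×0.475 = 272.65 kg/min; overhead removed = 0.722×272.65 = 196.85 kg/min.
Concentrate = 574 − 196.85 = 377.15 kg/min.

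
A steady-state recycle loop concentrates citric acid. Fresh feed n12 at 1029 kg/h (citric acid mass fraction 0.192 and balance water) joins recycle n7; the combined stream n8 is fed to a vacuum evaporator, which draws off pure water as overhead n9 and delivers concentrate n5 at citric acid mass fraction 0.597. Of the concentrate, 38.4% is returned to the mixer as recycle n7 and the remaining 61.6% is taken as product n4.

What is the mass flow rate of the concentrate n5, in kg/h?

537.2 kg/h

Overall citric acid balance (none leaves overhead): citric acid in fresh feed = citric acid in product, i.e. 1029×0.192 = (1−0.384)·n5·0.597.
n5 = 197.57/(0.597×0.616) = 537.23 kg/h.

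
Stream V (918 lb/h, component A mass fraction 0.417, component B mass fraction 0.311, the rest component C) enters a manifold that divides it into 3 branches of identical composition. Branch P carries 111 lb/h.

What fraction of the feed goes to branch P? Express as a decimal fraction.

Fraction to P = 111/918 = 0.1209.

0.121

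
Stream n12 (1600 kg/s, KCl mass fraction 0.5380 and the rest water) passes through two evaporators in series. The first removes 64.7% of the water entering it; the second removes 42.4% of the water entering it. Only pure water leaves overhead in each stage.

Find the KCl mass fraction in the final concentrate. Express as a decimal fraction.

water in feed = 1600×0.462 = 739.2 kg/s.
After stage 1: water left = (1−0.647)×739.2 = 260.94; stream total = 1121.7 kg/s.
After stage 2: water left = (1−0.424)×260.94 = 150.3; final concentrate = 1011.1 kg/s.
KCl fraction = 860.8/1011.1 = 0.8513.

0.8513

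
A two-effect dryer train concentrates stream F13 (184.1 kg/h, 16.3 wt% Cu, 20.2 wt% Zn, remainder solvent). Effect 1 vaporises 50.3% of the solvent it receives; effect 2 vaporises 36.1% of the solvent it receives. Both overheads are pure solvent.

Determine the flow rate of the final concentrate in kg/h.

solvent in feed = 184.1×0.635 = 116.9 kg/h.
After stage 1: solvent left = (1−0.503)×116.9 = 58.101; stream total = 125.3 kg/h.
After stage 2: solvent left = (1−0.361)×58.101 = 37.127; final concentrate = 104.32 kg/h.

104.3 kg/h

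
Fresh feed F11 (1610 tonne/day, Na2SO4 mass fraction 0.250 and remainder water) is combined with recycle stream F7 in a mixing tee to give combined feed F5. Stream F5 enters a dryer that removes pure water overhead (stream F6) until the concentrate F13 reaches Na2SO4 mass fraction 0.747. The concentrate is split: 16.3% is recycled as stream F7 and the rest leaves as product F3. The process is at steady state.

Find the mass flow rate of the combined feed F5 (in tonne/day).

Overall Na2SO4 balance (none leaves overhead): Na2SO4 in fresh feed = Na2SO4 in product, i.e. 1610×0.250 = (1−0.163)·F13·0.747.
F13 = 402.5/(0.747×0.837) = 643.75 tonne/day.
Recycle F7 = 0.163×643.75 = 104.93 tonne/day.
Combined feed F5 = 1610 + 104.93 = 1714.9 tonne/day.

1715 tonne/day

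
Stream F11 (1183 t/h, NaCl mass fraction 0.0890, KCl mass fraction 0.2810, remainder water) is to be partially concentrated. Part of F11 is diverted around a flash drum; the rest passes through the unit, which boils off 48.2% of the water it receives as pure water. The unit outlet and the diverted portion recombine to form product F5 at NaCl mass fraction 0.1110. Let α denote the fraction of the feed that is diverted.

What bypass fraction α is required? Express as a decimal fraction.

0.347

All 1183×0.089 = 105.29 t/h of NaCl reaches F5, so F5 = 105.29/0.111 = 948.53 t/h and vapour = 234.47 t/h.
The evaporator receives (1−α)·1183 of feed at 0.630 water and removes 0.482 of that water:
0.482×0.630×(1−α)×1183 = 234.47
(1−α) = 234.47/359.23 = 0.6527;  α = 0.3473.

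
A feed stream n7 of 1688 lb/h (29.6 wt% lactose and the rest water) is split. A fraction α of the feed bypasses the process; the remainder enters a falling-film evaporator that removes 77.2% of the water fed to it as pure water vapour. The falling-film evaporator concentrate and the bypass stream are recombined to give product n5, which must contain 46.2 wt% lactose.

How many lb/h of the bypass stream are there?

572 lb/h

All 1688×0.296 = 499.65 lb/h of lactose reaches n5, so n5 = 499.65/0.462 = 1081.5 lb/h and vapour = 606.51 lb/h.
The evaporator receives (1−α)·1688 of feed at 0.704 water and removes 0.772 of that water:
0.772×0.704×(1−α)×1688 = 606.51
(1−α) = 606.51/917.41 = 0.6611;  α = 0.3389.
Bypass flow = 0.3389×1688 = 572.04 lb/h.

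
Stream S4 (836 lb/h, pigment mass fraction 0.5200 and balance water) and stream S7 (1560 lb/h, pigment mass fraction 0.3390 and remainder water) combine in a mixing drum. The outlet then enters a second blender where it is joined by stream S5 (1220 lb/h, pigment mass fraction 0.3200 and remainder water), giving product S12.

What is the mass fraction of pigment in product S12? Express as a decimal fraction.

Overall, product flow = 3616 lb/h.
pigment in = 836×0.520 + 1560×0.339 + 1220×0.320 = 1354 lb/h.
pigment fraction in S12 = 0.3744.

0.3744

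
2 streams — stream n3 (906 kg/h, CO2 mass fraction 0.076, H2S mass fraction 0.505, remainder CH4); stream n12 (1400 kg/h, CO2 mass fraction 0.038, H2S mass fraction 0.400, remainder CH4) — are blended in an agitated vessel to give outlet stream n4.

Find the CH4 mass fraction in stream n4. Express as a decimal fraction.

0.506

Total flow out = 906 + 1400 = 2306 kg/h.
CH4 in = 906×0.419 + 1400×0.562 = 1166.4 kg/h.
CH4 mass fraction in n4 = 1166.4/2306 = 0.506.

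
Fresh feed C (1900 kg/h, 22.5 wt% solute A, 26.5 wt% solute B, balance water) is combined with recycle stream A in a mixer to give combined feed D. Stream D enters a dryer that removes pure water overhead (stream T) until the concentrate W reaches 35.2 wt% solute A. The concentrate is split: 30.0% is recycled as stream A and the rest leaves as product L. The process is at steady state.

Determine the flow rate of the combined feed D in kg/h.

Overall solute A balance (none leaves overhead): solute A in fresh feed = solute A in product, i.e. 1900×0.225 = (1−0.300)·W·0.352.
W = 427.5/(0.352×0.700) = 1735 kg/h.
Recycle A = 0.300×1735 = 520.5 kg/h.
Combined feed D = 1900 + 520.5 = 2420.5 kg/h.

2420 kg/h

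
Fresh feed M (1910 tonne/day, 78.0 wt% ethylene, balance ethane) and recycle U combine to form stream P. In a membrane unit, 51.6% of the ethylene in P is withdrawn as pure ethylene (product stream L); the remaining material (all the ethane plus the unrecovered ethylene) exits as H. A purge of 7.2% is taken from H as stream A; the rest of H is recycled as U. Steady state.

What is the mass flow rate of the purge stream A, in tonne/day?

514.4 tonne/day

ethane enters only via M and leaves only via the purge: 1910×0.220 = 0.072×(ethane in H), and the membrane unit passes all ethane, so ethane in P = ethane in H = 5836.1 tonne/day.
ethylene in P: m_A = 1910×0.780 + (1−0.072)·(1−0.516)·m_A, so m_A = 1489.8/0.5508 = 2704.6 tonne/day.
H = (1−0.516)×2704.6 + 5836.1 = 7145.1 tonne/day.
Purge A = 0.072×7145.1 = 514.45 tonne/day.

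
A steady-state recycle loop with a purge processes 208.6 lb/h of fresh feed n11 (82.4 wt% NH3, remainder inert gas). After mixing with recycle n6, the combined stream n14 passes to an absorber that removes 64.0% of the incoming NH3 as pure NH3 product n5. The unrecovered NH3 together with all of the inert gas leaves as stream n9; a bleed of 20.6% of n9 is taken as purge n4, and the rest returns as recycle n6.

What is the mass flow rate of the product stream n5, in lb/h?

154 lb/h

NH3 in n14: m_A = 208.6×0.824 + (1−0.206)·(1−0.640)·m_A, so m_A = 171.89/0.7142 = 240.68 lb/h.
Product n5 = 0.640×240.68 = 154.04 lb/h.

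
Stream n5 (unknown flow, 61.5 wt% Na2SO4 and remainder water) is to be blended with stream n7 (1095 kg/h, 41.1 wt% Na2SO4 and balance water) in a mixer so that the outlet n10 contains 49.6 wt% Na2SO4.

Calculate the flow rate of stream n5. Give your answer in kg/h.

782.1 kg/h

Let n5 be the unknown flow. Total out = 1095 + n5.
Na2SO4 balance: 450.04 + 0.615·n5 = 0.496·(1095 + n5)
(0.615 − 0.496)·n5 = 0.496×1095 − 450.04 = 93.075
n5 = 93.075 / 0.119 = 782.14 kg/h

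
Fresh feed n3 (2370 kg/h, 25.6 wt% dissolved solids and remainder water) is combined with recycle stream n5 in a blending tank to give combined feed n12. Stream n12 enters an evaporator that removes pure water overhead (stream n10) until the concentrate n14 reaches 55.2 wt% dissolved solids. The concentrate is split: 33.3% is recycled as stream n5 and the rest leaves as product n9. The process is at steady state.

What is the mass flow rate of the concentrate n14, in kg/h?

1648 kg/h

Overall dissolved solids balance (none leaves overhead): dissolved solids in fresh feed = dissolved solids in product, i.e. 2370×0.256 = (1−0.333)·n14·0.552.
n14 = 606.72/(0.552×0.667) = 1647.9 kg/h.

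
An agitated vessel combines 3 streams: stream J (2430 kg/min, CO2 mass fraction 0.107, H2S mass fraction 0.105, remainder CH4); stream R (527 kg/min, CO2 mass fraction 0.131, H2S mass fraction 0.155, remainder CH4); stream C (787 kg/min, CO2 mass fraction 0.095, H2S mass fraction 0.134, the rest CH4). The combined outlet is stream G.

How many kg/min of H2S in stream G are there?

442.3 kg/min

H2S out = H2S in = 2430×0.105 + 527×0.155 + 787×0.134 = 442.29 kg/min.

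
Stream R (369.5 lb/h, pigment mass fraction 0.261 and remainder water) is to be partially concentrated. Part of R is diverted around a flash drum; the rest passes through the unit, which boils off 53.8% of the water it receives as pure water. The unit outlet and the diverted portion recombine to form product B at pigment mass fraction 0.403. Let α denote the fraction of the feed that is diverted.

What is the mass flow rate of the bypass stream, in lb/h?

42.03 lb/h

All 369.5×0.261 = 96.44 lb/h of pigment reaches B, so B = 96.44/0.403 = 239.3 lb/h and vapour = 130.2 lb/h.
The evaporator receives (1−α)·369.5 of feed at 0.739 water and removes 0.538 of that water:
0.538×0.739×(1−α)×369.5 = 130.2
(1−α) = 130.2/146.91 = 0.8863;  α = 0.1137.
Bypass flow = 0.1137×369.5 = 42.03 lb/h.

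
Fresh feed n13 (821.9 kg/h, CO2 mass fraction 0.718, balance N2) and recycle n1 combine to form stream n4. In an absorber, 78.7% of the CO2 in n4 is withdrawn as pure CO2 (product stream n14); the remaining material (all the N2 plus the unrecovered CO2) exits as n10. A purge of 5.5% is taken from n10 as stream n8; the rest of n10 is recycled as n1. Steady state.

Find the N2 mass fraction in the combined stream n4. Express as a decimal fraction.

N2 enters only via n13 and leaves only via the purge: 821.9×0.282 = 0.055×(N2 in n10), and the absorber passes all N2, so N2 in n4 = N2 in n10 = 4214.1 kg/h.
CO2 in n4: m_A = 821.9×0.718 + (1−0.055)·(1−0.787)·m_A, so m_A = 590.12/0.7987 = 738.84 kg/h.
n4 = 738.84 + 4214.1 = 4952.9 kg/h.
N2 fraction in n4 = 4214.1/4952.9 = 0.851.

0.851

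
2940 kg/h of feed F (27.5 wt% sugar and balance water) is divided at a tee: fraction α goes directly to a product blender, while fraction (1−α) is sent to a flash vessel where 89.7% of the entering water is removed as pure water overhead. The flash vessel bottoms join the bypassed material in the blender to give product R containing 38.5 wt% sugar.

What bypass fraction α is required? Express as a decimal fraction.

0.561

All 2940×0.275 = 808.5 kg/h of sugar reaches R, so R = 808.5/0.385 = 2100 kg/h and vapour = 840 kg/h.
The evaporator receives (1−α)·2940 of feed at 0.725 water and removes 0.897 of that water:
0.897×0.725×(1−α)×2940 = 840
(1−α) = 840/1912 = 0.4393;  α = 0.5607.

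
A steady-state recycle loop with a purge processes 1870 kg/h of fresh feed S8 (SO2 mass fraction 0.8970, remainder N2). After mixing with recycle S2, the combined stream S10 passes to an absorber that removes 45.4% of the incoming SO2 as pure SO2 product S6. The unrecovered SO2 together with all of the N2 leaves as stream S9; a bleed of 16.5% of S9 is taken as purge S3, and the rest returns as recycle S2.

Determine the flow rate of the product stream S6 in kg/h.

1400 kg/h

SO2 in S10: m_A = 1870×0.897 + (1−0.165)·(1−0.454)·m_A, so m_A = 1677.4/0.5441 = 3082.9 kg/h.
Product S6 = 0.454×3082.9 = 1399.6 kg/h.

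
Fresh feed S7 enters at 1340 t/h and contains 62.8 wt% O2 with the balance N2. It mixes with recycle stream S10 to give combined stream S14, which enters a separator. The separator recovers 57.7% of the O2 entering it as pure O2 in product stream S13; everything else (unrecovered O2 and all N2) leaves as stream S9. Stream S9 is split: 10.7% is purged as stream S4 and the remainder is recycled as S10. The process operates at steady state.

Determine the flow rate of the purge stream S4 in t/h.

N2 enters only via S7 and leaves only via the purge: 1340×0.372 = 0.107×(N2 in S9), and the separator passes all N2, so N2 in S14 = N2 in S9 = 4658.7 t/h.
O2 in S14: m_A = 1340×0.628 + (1−0.107)·(1−0.577)·m_A, so m_A = 841.52/0.6223 = 1352.4 t/h.
S9 = (1−0.577)×1352.4 + 4658.7 = 5230.7 t/h.
Purge S4 = 0.107×5230.7 = 559.69 t/h.

559.7 t/h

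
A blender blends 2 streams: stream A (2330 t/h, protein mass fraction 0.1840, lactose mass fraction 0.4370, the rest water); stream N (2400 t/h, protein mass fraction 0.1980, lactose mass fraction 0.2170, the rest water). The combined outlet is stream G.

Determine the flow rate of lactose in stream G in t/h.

lactose out = lactose in = 2330×0.437 + 2400×0.217 = 1539 t/h.

1539 t/h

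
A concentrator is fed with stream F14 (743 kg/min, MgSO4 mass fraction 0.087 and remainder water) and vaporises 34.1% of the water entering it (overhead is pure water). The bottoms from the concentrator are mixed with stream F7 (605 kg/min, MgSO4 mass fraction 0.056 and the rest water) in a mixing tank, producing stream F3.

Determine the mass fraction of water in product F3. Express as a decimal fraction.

0.912

Vapour removed = 0.341×0.913×743 = 231.32 kg/min; concentrate = 511.68 kg/min.
water reaching the mixer = 447.04 (from concentrate) + 605×0.944 = 1018.2 kg/min.
Product flow = 511.68 + 605 = 1116.7 kg/min; water fraction = 0.912.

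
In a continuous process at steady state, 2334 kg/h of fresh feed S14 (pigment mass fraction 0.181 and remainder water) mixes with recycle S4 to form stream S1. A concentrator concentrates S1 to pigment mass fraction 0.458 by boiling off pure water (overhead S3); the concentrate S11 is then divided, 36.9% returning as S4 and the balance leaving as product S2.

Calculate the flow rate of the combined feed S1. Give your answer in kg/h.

2873 kg/h

Overall pigment balance (none leaves overhead): pigment in fresh feed = pigment in product, i.e. 2334×0.181 = (1−0.369)·S11·0.458.
S11 = 422.45/(0.458×0.631) = 1461.8 kg/h.
Recycle S4 = 0.369×1461.8 = 539.4 kg/h.
Combined feed S1 = 2334 + 539.4 = 2873.4 kg/h.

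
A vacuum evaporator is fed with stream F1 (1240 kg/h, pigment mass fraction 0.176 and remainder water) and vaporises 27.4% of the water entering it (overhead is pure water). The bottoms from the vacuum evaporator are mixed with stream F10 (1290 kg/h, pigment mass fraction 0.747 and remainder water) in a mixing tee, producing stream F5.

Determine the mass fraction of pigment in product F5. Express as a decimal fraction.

0.525

Vapour removed = 0.274×0.824×1240 = 279.96 kg/h; concentrate = 960.04 kg/h.
pigment reaching the mixer = 218.24 (from concentrate) + 1290×0.747 = 1181.9 kg/h.
Product flow = 960.04 + 1290 = 2250 kg/h; pigment fraction = 0.525.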